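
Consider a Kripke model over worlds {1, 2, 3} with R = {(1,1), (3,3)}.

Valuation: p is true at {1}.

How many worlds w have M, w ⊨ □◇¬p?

2

1: successors {1}; ◇¬p there: 1:F. ✗
2: no successors, so □◇¬p holds vacuously. ✓
3: successors {3}; ◇¬p there: 3:T. ✓
Satisfying worlds: {2, 3}.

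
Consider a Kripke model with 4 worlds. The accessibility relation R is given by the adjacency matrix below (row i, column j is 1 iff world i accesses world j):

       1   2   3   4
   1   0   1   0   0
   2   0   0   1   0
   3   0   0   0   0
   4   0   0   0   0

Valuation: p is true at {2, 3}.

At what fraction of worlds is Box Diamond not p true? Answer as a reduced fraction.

1/2

1: successors {2}; Diamond not p there: 2:F. ✗
2: successors {3}; Diamond not p there: 3:F. ✗
3: no successors, so Box Diamond not p holds vacuously. ✓
4: no successors, so Box Diamond not p holds vacuously. ✓
That's 2 of 4 worlds, so 2/4 = 1/2.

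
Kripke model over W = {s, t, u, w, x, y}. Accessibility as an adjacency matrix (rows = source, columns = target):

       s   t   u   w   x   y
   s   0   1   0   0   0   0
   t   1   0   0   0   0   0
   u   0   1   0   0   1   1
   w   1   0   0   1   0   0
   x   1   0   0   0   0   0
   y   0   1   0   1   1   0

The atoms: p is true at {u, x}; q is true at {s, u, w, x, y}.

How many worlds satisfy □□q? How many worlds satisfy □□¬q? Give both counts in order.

2 and 2

For □□q:
s: successors {t}; □q there: t:T. ✓
t: successors {s}; □q there: s:F. ✗
u: successors {t, x, y}; □q there: t:T, x:T, y:F. ✗
w: successors {s, w}; □q there: s:F, w:T. ✗
x: successors {s}; □q there: s:F. ✗
y: successors {t, w, x}; □q there: t:T, w:T, x:T. ✓
— 2 worlds.
For □□¬q:
s: successors {t}; □¬q there: t:F. ✗
t: successors {s}; □¬q there: s:T. ✓
u: successors {t, x, y}; □¬q there: t:F, x:F, y:F. ✗
w: successors {s, w}; □¬q there: s:T, w:F. ✗
x: successors {s}; □¬q there: s:T. ✓
y: successors {t, w, x}; □¬q there: t:F, w:F, x:F. ✗
— 2 worlds.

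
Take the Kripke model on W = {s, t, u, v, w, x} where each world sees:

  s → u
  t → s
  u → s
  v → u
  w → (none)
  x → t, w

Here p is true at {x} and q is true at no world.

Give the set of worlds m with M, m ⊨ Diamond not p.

{s, t, u, v, x}

s: successors {u}; not p there: u:T. ✓
t: successors {s}; not p there: s:T. ✓
u: successors {s}; not p there: s:T. ✓
v: successors {u}; not p there: u:T. ✓
w: no successors, so Diamond not p fails. ✗
x: successors {t, w}; not p there: t:T, w:T. ✓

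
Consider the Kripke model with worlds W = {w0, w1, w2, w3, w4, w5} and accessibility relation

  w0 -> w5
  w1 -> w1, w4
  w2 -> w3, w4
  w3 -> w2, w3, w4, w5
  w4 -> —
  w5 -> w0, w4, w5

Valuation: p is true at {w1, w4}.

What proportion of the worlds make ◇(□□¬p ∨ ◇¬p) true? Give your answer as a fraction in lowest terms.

w0: successors {w5}; □□¬p ∨ ◇¬p there: w5:T. ✓
w1: successors {w1, w4}; □□¬p ∨ ◇¬p there: w1:F, w4:T. ✓
w2: successors {w3, w4}; □□¬p ∨ ◇¬p there: w3:T, w4:T. ✓
w3: successors {w2, w3, w4, w5}; □□¬p ∨ ◇¬p there: w2:T, w3:T, w4:T, w5:T. ✓
w4: no successors, so ◇(□□¬p ∨ ◇¬p) fails. ✗
w5: successors {w0, w4, w5}; □□¬p ∨ ◇¬p there: w0:T, w4:T, w5:T. ✓
That's 5 of 6 worlds, so 5/6.

5/6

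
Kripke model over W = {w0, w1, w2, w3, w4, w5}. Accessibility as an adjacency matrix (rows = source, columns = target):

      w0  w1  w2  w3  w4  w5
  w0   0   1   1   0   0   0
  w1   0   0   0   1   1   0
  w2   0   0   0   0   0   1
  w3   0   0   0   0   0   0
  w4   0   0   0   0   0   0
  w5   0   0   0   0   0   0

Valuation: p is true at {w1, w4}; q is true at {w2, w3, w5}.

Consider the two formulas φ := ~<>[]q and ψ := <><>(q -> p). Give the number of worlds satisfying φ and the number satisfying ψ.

3 and 1

For ~<>[]q:
w0: <>[]q is T. ✗
w1: <>[]q is T. ✗
w2: <>[]q is T. ✗
w3: <>[]q is F. ✓
w4: <>[]q is F. ✓
w5: <>[]q is F. ✓
— 3 worlds.
For <><>(q -> p):
w0: successors {w1, w2}; <>(q -> p) there: w1:T, w2:F. ✓
w1: successors {w3, w4}; <>(q -> p) there: w3:F, w4:F. ✗
w2: successors {w5}; <>(q -> p) there: w5:F. ✗
w3: no successors, so <><>(q -> p) fails. ✗
w4: no successors, so <><>(q -> p) fails. ✗
w5: no successors, so <><>(q -> p) fails. ✗
— 1 world.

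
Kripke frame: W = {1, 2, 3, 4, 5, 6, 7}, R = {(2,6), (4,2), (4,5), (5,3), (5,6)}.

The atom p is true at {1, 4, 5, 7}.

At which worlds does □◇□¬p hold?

{1, 3, 4, 6, 7}

1: no successors, so □◇□¬p holds vacuously. ✓
2: successors {6}; ◇□¬p there: 6:F. ✗
3: no successors, so □◇□¬p holds vacuously. ✓
4: successors {2, 5}; ◇□¬p there: 2:T, 5:T. ✓
5: successors {3, 6}; ◇□¬p there: 3:F, 6:F. ✗
6: no successors, so □◇□¬p holds vacuously. ✓
7: no successors, so □◇□¬p holds vacuously. ✓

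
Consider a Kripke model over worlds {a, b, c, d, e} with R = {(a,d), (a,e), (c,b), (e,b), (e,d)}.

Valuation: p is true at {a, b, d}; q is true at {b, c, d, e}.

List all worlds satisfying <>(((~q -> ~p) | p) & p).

{a, c, e}

a: successors {d, e}; ((~q -> ~p) | p) & p there: d:T, e:F. ✓
b: no successors, so <>(((~q -> ~p) | p) & p) fails. ✗
c: successors {b}; ((~q -> ~p) | p) & p there: b:T. ✓
d: no successors, so <>(((~q -> ~p) | p) & p) fails. ✗
e: successors {b, d}; ((~q -> ~p) | p) & p there: b:T, d:T. ✓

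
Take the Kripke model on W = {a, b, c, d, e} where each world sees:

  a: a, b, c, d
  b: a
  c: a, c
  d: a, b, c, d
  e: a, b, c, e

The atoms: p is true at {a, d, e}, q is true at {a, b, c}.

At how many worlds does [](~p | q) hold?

a: successors {a, b, c, d}; ~p | q there: a:T, b:T, c:T, d:F. ✗
b: successors {a}; ~p | q there: a:T. ✓
c: successors {a, c}; ~p | q there: a:T, c:T. ✓
d: successors {a, b, c, d}; ~p | q there: a:T, b:T, c:T, d:F. ✗
e: successors {a, b, c, e}; ~p | q there: a:T, b:T, c:T, e:F. ✗
Satisfying worlds: {b, c}.

2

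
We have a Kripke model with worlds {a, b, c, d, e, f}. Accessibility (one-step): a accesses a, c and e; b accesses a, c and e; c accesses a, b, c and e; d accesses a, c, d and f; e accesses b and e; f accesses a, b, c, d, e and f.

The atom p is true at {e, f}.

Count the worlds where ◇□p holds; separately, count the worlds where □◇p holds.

For ◇□p:
a: successors {a, c, e}; □p there: a:F, c:F, e:F. ✗
b: successors {a, c, e}; □p there: a:F, c:F, e:F. ✗
c: successors {a, b, c, e}; □p there: a:F, b:F, c:F, e:F. ✗
d: successors {a, c, d, f}; □p there: a:F, c:F, d:F, f:F. ✗
e: successors {b, e}; □p there: b:F, e:F. ✗
f: successors {a, b, c, d, e, f}; □p there: a:F, b:F, c:F, d:F, e:F, f:F. ✗
— 0 worlds.
For □◇p:
a: successors {a, c, e}; ◇p there: a:T, c:T, e:T. ✓
b: successors {a, c, e}; ◇p there: a:T, c:T, e:T. ✓
c: successors {a, b, c, e}; ◇p there: a:T, b:T, c:T, e:T. ✓
d: successors {a, c, d, f}; ◇p there: a:T, c:T, d:T, f:T. ✓
e: successors {b, e}; ◇p there: b:T, e:T. ✓
f: successors {a, b, c, d, e, f}; ◇p there: a:T, b:T, c:T, d:T, e:T, f:T. ✓
— 6 worlds.

0 and 6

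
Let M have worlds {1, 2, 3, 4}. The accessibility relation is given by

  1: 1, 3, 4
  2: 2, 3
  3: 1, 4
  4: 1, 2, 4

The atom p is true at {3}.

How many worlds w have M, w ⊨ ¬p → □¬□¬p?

1: ¬p is T, □¬□¬p is F. ✗
2: ¬p is T, □¬□¬p is F. ✗
3: ¬p is F, □¬□¬p is F. ✓
4: ¬p is T, □¬□¬p is F. ✗
Satisfying worlds: {3}.

1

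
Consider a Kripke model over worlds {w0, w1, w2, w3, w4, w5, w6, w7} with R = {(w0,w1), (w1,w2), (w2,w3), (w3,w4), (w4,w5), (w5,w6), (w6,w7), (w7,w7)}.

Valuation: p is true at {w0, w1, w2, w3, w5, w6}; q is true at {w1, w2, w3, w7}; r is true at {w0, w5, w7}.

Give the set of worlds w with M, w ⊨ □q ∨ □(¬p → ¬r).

w0: □q is T, □(¬p → ¬r) is T. ✓
w1: □q is T, □(¬p → ¬r) is T. ✓
w2: □q is T, □(¬p → ¬r) is T. ✓
w3: □q is F, □(¬p → ¬r) is T. ✓
w4: □q is F, □(¬p → ¬r) is T. ✓
w5: □q is F, □(¬p → ¬r) is T. ✓
w6: □q is T, □(¬p → ¬r) is F. ✓
w7: □q is T, □(¬p → ¬r) is F. ✓

{w0, w1, w2, w3, w4, w5, w6, w7}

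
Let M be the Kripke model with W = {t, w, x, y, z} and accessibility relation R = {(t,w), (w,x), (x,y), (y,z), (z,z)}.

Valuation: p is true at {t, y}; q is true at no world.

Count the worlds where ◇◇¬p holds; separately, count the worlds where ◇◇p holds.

4 and 1

For ◇◇¬p:
t: successors {w}; ◇¬p there: w:T. ✓
w: successors {x}; ◇¬p there: x:F. ✗
x: successors {y}; ◇¬p there: y:T. ✓
y: successors {z}; ◇¬p there: z:T. ✓
z: successors {z}; ◇¬p there: z:T. ✓
— 4 worlds.
For ◇◇p:
t: successors {w}; ◇p there: w:F. ✗
w: successors {x}; ◇p there: x:T. ✓
x: successors {y}; ◇p there: y:F. ✗
y: successors {z}; ◇p there: z:F. ✗
z: successors {z}; ◇p there: z:F. ✗
— 1 world.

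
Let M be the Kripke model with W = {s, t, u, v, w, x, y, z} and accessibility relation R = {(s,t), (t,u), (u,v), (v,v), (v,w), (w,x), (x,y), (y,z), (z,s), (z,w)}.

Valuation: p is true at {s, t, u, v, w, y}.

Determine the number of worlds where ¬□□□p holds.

s: □□□p is T. ✗
t: □□□p is T. ✗
u: □□□p is F. ✓
v: □□□p is F. ✓
w: □□□p is F. ✓
x: □□□p is T. ✗
y: □□□p is F. ✓
z: □□□p is T. ✗
Satisfying worlds: {u, v, w, y}.

4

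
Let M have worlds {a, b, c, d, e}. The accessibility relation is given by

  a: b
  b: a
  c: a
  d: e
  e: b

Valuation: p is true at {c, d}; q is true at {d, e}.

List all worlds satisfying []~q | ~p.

{a, b, c, e}

a: []~q is T, ~p is T. ✓
b: []~q is T, ~p is T. ✓
c: []~q is T, ~p is F. ✓
d: []~q is F, ~p is F. ✗
e: []~q is T, ~p is T. ✓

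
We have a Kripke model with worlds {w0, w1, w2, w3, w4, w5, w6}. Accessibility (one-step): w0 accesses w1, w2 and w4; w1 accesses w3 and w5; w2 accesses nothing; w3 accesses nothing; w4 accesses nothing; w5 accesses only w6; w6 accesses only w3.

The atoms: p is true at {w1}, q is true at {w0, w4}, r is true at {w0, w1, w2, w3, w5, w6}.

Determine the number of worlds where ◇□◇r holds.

3

w0: successors {w1, w2, w4}; □◇r there: w1:F, w2:T, w4:T. ✓
w1: successors {w3, w5}; □◇r there: w3:T, w5:T. ✓
w2: no successors, so ◇□◇r fails. ✗
w3: no successors, so ◇□◇r fails. ✗
w4: no successors, so ◇□◇r fails. ✗
w5: successors {w6}; □◇r there: w6:F. ✗
w6: successors {w3}; □◇r there: w3:T. ✓
Satisfying worlds: {w0, w1, w6}.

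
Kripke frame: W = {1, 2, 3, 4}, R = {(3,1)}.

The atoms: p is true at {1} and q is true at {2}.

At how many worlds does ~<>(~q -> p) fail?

1

1: <>(~q -> p) is F. ✓
2: <>(~q -> p) is F. ✓
3: <>(~q -> p) is T. ✗
4: <>(~q -> p) is F. ✓
Satisfying worlds: {1, 2, 4}.
So ~<>(~q -> p) fails at the other 1 world.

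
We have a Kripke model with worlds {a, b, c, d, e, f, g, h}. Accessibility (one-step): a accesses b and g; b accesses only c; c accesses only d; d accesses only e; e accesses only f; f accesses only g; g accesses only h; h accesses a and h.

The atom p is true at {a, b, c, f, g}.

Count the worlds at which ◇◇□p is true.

a: successors {b, g}; ◇□p there: b:F, g:F. ✗
b: successors {c}; ◇□p there: c:F. ✗
c: successors {d}; ◇□p there: d:T. ✓
d: successors {e}; ◇□p there: e:T. ✓
e: successors {f}; ◇□p there: f:F. ✗
f: successors {g}; ◇□p there: g:F. ✗
g: successors {h}; ◇□p there: h:T. ✓
h: successors {a, h}; ◇□p there: a:T, h:T. ✓
Satisfying worlds: {c, d, g, h}.

4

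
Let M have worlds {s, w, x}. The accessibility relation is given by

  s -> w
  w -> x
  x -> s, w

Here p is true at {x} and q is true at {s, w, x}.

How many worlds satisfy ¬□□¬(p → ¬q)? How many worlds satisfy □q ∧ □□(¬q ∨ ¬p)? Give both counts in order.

2 and 1

For ¬□□¬(p → ¬q):
s: □□¬(p → ¬q) is T. ✗
w: □□¬(p → ¬q) is F. ✓
x: □□¬(p → ¬q) is F. ✓
— 2 worlds.
For □q ∧ □□(¬q ∨ ¬p):
s: □q is T, □□(¬q ∨ ¬p) is F. ✗
w: □q is T, □□(¬q ∨ ¬p) is T. ✓
x: □q is T, □□(¬q ∨ ¬p) is F. ✗
— 1 world.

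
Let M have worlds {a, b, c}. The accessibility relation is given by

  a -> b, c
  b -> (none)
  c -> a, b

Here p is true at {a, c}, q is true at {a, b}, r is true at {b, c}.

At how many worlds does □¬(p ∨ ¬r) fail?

a: successors {b, c}; ¬(p ∨ ¬r) there: b:T, c:F. ✗
b: no successors, so □¬(p ∨ ¬r) holds vacuously. ✓
c: successors {a, b}; ¬(p ∨ ¬r) there: a:F, b:T. ✗
Satisfying worlds: {b}.
So □¬(p ∨ ¬r) fails at the other 2 worlds.

2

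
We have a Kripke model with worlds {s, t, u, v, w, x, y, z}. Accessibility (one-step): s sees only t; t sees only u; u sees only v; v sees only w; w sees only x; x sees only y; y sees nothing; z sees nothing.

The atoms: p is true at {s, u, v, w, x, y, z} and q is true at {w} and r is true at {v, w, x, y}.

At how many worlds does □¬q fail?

1

s: successors {t}; ¬q there: t:T. ✓
t: successors {u}; ¬q there: u:T. ✓
u: successors {v}; ¬q there: v:T. ✓
v: successors {w}; ¬q there: w:F. ✗
w: successors {x}; ¬q there: x:T. ✓
x: successors {y}; ¬q there: y:T. ✓
y: no successors, so □¬q holds vacuously. ✓
z: no successors, so □¬q holds vacuously. ✓
Satisfying worlds: {s, t, u, w, x, y, z}.
So □¬q fails at the other 1 world.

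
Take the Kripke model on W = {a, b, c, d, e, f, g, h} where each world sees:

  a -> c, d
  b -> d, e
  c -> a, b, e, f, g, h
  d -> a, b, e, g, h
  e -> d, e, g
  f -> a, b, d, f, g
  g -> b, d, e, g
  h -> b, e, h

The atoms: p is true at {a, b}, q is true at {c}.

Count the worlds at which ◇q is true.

a: successors {c, d}; q there: c:T, d:F. ✓
b: successors {d, e}; q there: d:F, e:F. ✗
c: successors {a, b, e, f, g, h}; q there: a:F, b:F, e:F, f:F, g:F, h:F. ✗
d: successors {a, b, e, g, h}; q there: a:F, b:F, e:F, g:F, h:F. ✗
e: successors {d, e, g}; q there: d:F, e:F, g:F. ✗
f: successors {a, b, d, f, g}; q there: a:F, b:F, d:F, f:F, g:F. ✗
g: successors {b, d, e, g}; q there: b:F, d:F, e:F, g:F. ✗
h: successors {b, e, h}; q there: b:F, e:F, h:F. ✗
Satisfying worlds: {a}.

1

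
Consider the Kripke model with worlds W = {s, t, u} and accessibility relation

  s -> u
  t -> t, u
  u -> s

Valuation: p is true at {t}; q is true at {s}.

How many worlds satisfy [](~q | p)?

2

s: successors {u}; ~q | p there: u:T. ✓
t: successors {t, u}; ~q | p there: t:T, u:T. ✓
u: successors {s}; ~q | p there: s:F. ✗
Satisfying worlds: {s, t}.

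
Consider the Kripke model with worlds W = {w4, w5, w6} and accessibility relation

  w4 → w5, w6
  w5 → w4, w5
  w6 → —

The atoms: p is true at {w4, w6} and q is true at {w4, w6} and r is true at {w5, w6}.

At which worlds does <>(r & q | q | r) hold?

w4: successors {w5, w6}; r & q | q | r there: w5:T, w6:T. ✓
w5: successors {w4, w5}; r & q | q | r there: w4:T, w5:T. ✓
w6: no successors, so <>(r & q | q | r) fails. ✗

{w4, w5}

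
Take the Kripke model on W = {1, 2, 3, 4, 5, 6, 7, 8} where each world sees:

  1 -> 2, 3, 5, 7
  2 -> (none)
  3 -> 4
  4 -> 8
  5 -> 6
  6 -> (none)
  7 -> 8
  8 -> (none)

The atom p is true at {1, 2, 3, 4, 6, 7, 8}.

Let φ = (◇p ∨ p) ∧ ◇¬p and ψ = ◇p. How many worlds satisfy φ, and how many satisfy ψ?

1 and 5

For (◇p ∨ p) ∧ ◇¬p:
1: ◇p ∨ p is T, ◇¬p is T. ✓
2: ◇p ∨ p is T, ◇¬p is F. ✗
3: ◇p ∨ p is T, ◇¬p is F. ✗
4: ◇p ∨ p is T, ◇¬p is F. ✗
5: ◇p ∨ p is T, ◇¬p is F. ✗
6: ◇p ∨ p is T, ◇¬p is F. ✗
7: ◇p ∨ p is T, ◇¬p is F. ✗
8: ◇p ∨ p is T, ◇¬p is F. ✗
— 1 world.
For ◇p:
1: successors {2, 3, 5, 7}; p there: 2:T, 3:T, 5:F, 7:T. ✓
2: no successors, so ◇p fails. ✗
3: successors {4}; p there: 4:T. ✓
4: successors {8}; p there: 8:T. ✓
5: successors {6}; p there: 6:T. ✓
6: no successors, so ◇p fails. ✗
7: successors {8}; p there: 8:T. ✓
8: no successors, so ◇p fails. ✗
— 5 worlds.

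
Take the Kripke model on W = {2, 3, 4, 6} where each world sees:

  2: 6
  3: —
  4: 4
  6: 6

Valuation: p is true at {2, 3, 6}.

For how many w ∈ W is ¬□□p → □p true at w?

2: ¬□□p is F, □p is T. ✓
3: ¬□□p is F, □p is T. ✓
4: ¬□□p is T, □p is F. ✗
6: ¬□□p is F, □p is T. ✓
Satisfying worlds: {2, 3, 6}.

3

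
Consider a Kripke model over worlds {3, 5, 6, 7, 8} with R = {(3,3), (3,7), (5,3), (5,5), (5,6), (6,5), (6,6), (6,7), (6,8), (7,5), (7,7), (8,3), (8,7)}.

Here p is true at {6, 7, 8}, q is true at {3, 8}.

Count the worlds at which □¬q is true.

3: successors {3, 7}; ¬q there: 3:F, 7:T. ✗
5: successors {3, 5, 6}; ¬q there: 3:F, 5:T, 6:T. ✗
6: successors {5, 6, 7, 8}; ¬q there: 5:T, 6:T, 7:T, 8:F. ✗
7: successors {5, 7}; ¬q there: 5:T, 7:T. ✓
8: successors {3, 7}; ¬q there: 3:F, 7:T. ✗
Satisfying worlds: {7}.

1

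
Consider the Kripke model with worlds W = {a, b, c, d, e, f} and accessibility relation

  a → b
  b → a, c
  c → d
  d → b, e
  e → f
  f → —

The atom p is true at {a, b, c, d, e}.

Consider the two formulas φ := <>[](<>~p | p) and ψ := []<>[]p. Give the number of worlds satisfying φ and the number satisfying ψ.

5 and 5

For <>[](<>~p | p):
a: successors {b}; [](<>~p | p) there: b:T. ✓
b: successors {a, c}; [](<>~p | p) there: a:T, c:T. ✓
c: successors {d}; [](<>~p | p) there: d:T. ✓
d: successors {b, e}; [](<>~p | p) there: b:T, e:F. ✓
e: successors {f}; [](<>~p | p) there: f:T. ✓
f: no successors, so <>[](<>~p | p) fails. ✗
— 5 worlds.
For []<>[]p:
a: successors {b}; <>[]p there: b:T. ✓
b: successors {a, c}; <>[]p there: a:T, c:T. ✓
c: successors {d}; <>[]p there: d:T. ✓
d: successors {b, e}; <>[]p there: b:T, e:T. ✓
e: successors {f}; <>[]p there: f:F. ✗
f: no successors, so []<>[]p holds vacuously. ✓
— 5 worlds.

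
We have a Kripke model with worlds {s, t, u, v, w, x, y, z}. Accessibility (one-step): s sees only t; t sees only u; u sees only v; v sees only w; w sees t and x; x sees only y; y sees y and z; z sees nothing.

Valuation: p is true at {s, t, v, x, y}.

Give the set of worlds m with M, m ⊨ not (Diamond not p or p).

s: Diamond not p or p is T. ✗
t: Diamond not p or p is T. ✗
u: Diamond not p or p is F. ✓
v: Diamond not p or p is T. ✗
w: Diamond not p or p is F. ✓
x: Diamond not p or p is T. ✗
y: Diamond not p or p is T. ✗
z: Diamond not p or p is F. ✓

{u, w, z}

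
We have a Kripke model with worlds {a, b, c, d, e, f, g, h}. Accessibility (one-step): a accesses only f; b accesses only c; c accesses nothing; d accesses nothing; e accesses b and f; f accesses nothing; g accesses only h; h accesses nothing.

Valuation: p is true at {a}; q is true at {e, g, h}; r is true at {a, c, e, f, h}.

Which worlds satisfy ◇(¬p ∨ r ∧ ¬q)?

a: successors {f}; ¬p ∨ r ∧ ¬q there: f:T. ✓
b: successors {c}; ¬p ∨ r ∧ ¬q there: c:T. ✓
c: no successors, so ◇(¬p ∨ r ∧ ¬q) fails. ✗
d: no successors, so ◇(¬p ∨ r ∧ ¬q) fails. ✗
e: successors {b, f}; ¬p ∨ r ∧ ¬q there: b:T, f:T. ✓
f: no successors, so ◇(¬p ∨ r ∧ ¬q) fails. ✗
g: successors {h}; ¬p ∨ r ∧ ¬q there: h:T. ✓
h: no successors, so ◇(¬p ∨ r ∧ ¬q) fails. ✗

{a, b, e, g}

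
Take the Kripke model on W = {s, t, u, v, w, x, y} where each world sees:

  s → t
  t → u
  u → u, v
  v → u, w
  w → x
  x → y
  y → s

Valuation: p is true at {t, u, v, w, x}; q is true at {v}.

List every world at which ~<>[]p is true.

s: <>[]p is T. ✗
t: <>[]p is T. ✗
u: <>[]p is T. ✗
v: <>[]p is T. ✗
w: <>[]p is F. ✓
x: <>[]p is F. ✓
y: <>[]p is T. ✗

{w, x}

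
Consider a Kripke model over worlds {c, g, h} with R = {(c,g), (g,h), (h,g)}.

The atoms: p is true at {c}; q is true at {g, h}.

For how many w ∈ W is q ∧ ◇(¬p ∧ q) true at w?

2

c: q is F, ◇(¬p ∧ q) is T. ✗
g: q is T, ◇(¬p ∧ q) is T. ✓
h: q is T, ◇(¬p ∧ q) is T. ✓
Satisfying worlds: {g, h}.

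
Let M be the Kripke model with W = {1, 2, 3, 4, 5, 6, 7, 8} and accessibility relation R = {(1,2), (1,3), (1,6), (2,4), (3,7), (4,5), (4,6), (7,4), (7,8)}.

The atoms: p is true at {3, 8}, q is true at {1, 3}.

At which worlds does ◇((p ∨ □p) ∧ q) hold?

1: successors {2, 3, 6}; (p ∨ □p) ∧ q there: 2:F, 3:T, 6:F. ✓
2: successors {4}; (p ∨ □p) ∧ q there: 4:F. ✗
3: successors {7}; (p ∨ □p) ∧ q there: 7:F. ✗
4: successors {5, 6}; (p ∨ □p) ∧ q there: 5:F, 6:F. ✗
5: no successors, so ◇((p ∨ □p) ∧ q) fails. ✗
6: no successors, so ◇((p ∨ □p) ∧ q) fails. ✗
7: successors {4, 8}; (p ∨ □p) ∧ q there: 4:F, 8:F. ✗
8: no successors, so ◇((p ∨ □p) ∧ q) fails. ✗

{1}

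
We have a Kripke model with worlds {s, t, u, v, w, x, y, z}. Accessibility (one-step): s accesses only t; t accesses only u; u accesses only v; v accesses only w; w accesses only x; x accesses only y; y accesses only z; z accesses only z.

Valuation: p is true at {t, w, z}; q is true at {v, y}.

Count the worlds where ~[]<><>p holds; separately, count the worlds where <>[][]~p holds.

3 and 3

For ~[]<><>p:
s: []<><>p is F. ✓
t: []<><>p is T. ✗
u: []<><>p is F. ✓
v: []<><>p is F. ✓
w: []<><>p is T. ✗
x: []<><>p is T. ✗
y: []<><>p is T. ✗
z: []<><>p is T. ✗
— 3 worlds.
For <>[][]~p:
s: successors {t}; [][]~p there: t:T. ✓
t: successors {u}; [][]~p there: u:F. ✗
u: successors {v}; [][]~p there: v:T. ✓
v: successors {w}; [][]~p there: w:T. ✓
w: successors {x}; [][]~p there: x:F. ✗
x: successors {y}; [][]~p there: y:F. ✗
y: successors {z}; [][]~p there: z:F. ✗
z: successors {z}; [][]~p there: z:F. ✗
— 3 worlds.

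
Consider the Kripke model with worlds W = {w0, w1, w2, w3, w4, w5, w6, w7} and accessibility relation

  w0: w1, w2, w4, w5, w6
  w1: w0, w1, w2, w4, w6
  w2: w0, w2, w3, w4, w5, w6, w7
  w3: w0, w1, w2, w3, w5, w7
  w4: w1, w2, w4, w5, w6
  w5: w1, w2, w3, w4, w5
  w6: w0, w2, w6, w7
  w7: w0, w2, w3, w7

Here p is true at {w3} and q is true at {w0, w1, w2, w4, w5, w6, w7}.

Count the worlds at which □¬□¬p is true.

0

w0: successors {w1, w2, w4, w5, w6}; ¬□¬p there: w1:F, w2:T, w4:F, w5:T, w6:F. ✗
w1: successors {w0, w1, w2, w4, w6}; ¬□¬p there: w0:F, w1:F, w2:T, w4:F, w6:F. ✗
w2: successors {w0, w2, w3, w4, w5, w6, w7}; ¬□¬p there: w0:F, w2:T, w3:T, w4:F, w5:T, w6:F, w7:T. ✗
w3: successors {w0, w1, w2, w3, w5, w7}; ¬□¬p there: w0:F, w1:F, w2:T, w3:T, w5:T, w7:T. ✗
w4: successors {w1, w2, w4, w5, w6}; ¬□¬p there: w1:F, w2:T, w4:F, w5:T, w6:F. ✗
w5: successors {w1, w2, w3, w4, w5}; ¬□¬p there: w1:F, w2:T, w3:T, w4:F, w5:T. ✗
w6: successors {w0, w2, w6, w7}; ¬□¬p there: w0:F, w2:T, w6:F, w7:T. ✗
w7: successors {w0, w2, w3, w7}; ¬□¬p there: w0:F, w2:T, w3:T, w7:T. ✗
Satisfying worlds: ∅.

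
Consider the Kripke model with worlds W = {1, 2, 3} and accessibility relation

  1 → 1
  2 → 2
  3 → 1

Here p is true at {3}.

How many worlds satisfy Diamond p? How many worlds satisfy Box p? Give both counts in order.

0 and 0

For Diamond p:
1: successors {1}; p there: 1:F. ✗
2: successors {2}; p there: 2:F. ✗
3: successors {1}; p there: 1:F. ✗
— 0 worlds.
For Box p:
1: successors {1}; p there: 1:F. ✗
2: successors {2}; p there: 2:F. ✗
3: successors {1}; p there: 1:F. ✗
— 0 worlds.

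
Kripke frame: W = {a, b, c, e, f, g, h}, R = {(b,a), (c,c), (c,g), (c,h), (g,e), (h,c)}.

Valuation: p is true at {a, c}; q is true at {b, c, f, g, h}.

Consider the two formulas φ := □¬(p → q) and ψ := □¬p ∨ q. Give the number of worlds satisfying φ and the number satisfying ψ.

4 and 7

For □¬(p → q):
a: no successors, so □¬(p → q) holds vacuously. ✓
b: successors {a}; ¬(p → q) there: a:T. ✓
c: successors {c, g, h}; ¬(p → q) there: c:F, g:F, h:F. ✗
e: no successors, so □¬(p → q) holds vacuously. ✓
f: no successors, so □¬(p → q) holds vacuously. ✓
g: successors {e}; ¬(p → q) there: e:F. ✗
h: successors {c}; ¬(p → q) there: c:F. ✗
— 4 worlds.
For □¬p ∨ q:
a: □¬p is T, q is F. ✓
b: □¬p is F, q is T. ✓
c: □¬p is F, q is T. ✓
e: □¬p is T, q is F. ✓
f: □¬p is T, q is T. ✓
g: □¬p is T, q is T. ✓
h: □¬p is F, q is T. ✓
— 7 worlds.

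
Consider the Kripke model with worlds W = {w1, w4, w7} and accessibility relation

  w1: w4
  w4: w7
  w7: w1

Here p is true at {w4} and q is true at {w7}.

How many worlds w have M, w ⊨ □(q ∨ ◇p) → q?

w1: □(q ∨ ◇p) is F, q is F. ✓
w4: □(q ∨ ◇p) is T, q is F. ✗
w7: □(q ∨ ◇p) is T, q is T. ✓
Satisfying worlds: {w1, w7}.

2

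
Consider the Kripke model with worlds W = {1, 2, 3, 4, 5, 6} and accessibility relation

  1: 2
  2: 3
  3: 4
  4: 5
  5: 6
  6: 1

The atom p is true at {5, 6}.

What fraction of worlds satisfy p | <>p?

1: p is F, <>p is F. ✗
2: p is F, <>p is F. ✗
3: p is F, <>p is F. ✗
4: p is F, <>p is T. ✓
5: p is T, <>p is T. ✓
6: p is T, <>p is F. ✓
That's 3 of 6 worlds, so 3/6 = 1/2.

1/2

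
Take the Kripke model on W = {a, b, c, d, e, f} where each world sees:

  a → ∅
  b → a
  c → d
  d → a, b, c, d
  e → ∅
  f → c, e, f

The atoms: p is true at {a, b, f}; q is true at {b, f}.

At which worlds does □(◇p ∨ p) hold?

a: no successors, so □(◇p ∨ p) holds vacuously. ✓
b: successors {a}; ◇p ∨ p there: a:T. ✓
c: successors {d}; ◇p ∨ p there: d:T. ✓
d: successors {a, b, c, d}; ◇p ∨ p there: a:T, b:T, c:F, d:T. ✗
e: no successors, so □(◇p ∨ p) holds vacuously. ✓
f: successors {c, e, f}; ◇p ∨ p there: c:F, e:F, f:T. ✗

{a, b, c, e}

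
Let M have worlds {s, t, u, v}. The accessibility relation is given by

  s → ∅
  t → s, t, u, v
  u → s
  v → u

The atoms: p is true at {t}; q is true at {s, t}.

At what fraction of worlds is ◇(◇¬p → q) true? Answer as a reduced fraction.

s: no successors, so ◇(◇¬p → q) fails. ✗
t: successors {s, t, u, v}; ◇¬p → q there: s:T, t:T, u:F, v:F. ✓
u: successors {s}; ◇¬p → q there: s:T. ✓
v: successors {u}; ◇¬p → q there: u:F. ✗
That's 2 of 4 worlds, so 2/4 = 1/2.

1/2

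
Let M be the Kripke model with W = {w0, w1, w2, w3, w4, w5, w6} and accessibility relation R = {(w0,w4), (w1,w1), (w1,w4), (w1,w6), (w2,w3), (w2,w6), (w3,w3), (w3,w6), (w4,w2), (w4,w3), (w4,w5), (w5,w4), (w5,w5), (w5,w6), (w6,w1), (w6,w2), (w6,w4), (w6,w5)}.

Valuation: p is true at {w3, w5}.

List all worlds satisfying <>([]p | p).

w0: successors {w4}; []p | p there: w4:F. ✗
w1: successors {w1, w4, w6}; []p | p there: w1:F, w4:F, w6:F. ✗
w2: successors {w3, w6}; []p | p there: w3:T, w6:F. ✓
w3: successors {w3, w6}; []p | p there: w3:T, w6:F. ✓
w4: successors {w2, w3, w5}; []p | p there: w2:F, w3:T, w5:T. ✓
w5: successors {w4, w5, w6}; []p | p there: w4:F, w5:T, w6:F. ✓
w6: successors {w1, w2, w4, w5}; []p | p there: w1:F, w2:F, w4:F, w5:T. ✓

{w2, w3, w4, w5, w6}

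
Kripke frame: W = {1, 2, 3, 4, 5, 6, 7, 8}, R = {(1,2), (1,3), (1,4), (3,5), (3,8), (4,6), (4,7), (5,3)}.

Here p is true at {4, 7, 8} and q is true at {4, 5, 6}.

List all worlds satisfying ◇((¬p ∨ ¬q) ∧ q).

1: successors {2, 3, 4}; (¬p ∨ ¬q) ∧ q there: 2:F, 3:F, 4:F. ✗
2: no successors, so ◇((¬p ∨ ¬q) ∧ q) fails. ✗
3: successors {5, 8}; (¬p ∨ ¬q) ∧ q there: 5:T, 8:F. ✓
4: successors {6, 7}; (¬p ∨ ¬q) ∧ q there: 6:T, 7:F. ✓
5: successors {3}; (¬p ∨ ¬q) ∧ q there: 3:F. ✗
6: no successors, so ◇((¬p ∨ ¬q) ∧ q) fails. ✗
7: no successors, so ◇((¬p ∨ ¬q) ∧ q) fails. ✗
8: no successors, so ◇((¬p ∨ ¬q) ∧ q) fails. ✗

{3, 4}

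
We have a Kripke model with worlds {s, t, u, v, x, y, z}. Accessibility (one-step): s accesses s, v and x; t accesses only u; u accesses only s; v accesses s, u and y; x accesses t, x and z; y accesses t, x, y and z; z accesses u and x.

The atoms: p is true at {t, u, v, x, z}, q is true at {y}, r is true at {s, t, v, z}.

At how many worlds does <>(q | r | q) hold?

s: successors {s, v, x}; q | r | q there: s:T, v:T, x:F. ✓
t: successors {u}; q | r | q there: u:F. ✗
u: successors {s}; q | r | q there: s:T. ✓
v: successors {s, u, y}; q | r | q there: s:T, u:F, y:T. ✓
x: successors {t, x, z}; q | r | q there: t:T, x:F, z:T. ✓
y: successors {t, x, y, z}; q | r | q there: t:T, x:F, y:T, z:T. ✓
z: successors {u, x}; q | r | q there: u:F, x:F. ✗
Satisfying worlds: {s, u, v, x, y}.

5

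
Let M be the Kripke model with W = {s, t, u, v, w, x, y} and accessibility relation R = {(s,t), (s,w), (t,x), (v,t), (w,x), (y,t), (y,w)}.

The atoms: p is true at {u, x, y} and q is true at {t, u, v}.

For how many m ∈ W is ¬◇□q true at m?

s: ◇□q is F. ✓
t: ◇□q is T. ✗
u: ◇□q is F. ✓
v: ◇□q is F. ✓
w: ◇□q is T. ✗
x: ◇□q is F. ✓
y: ◇□q is F. ✓
Satisfying worlds: {s, u, v, x, y}.

5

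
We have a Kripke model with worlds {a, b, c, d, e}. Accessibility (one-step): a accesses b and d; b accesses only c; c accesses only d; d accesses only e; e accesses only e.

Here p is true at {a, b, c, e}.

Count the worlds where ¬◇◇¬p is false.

1

a: ◇◇¬p is F. ✓
b: ◇◇¬p is T. ✗
c: ◇◇¬p is F. ✓
d: ◇◇¬p is F. ✓
e: ◇◇¬p is F. ✓
Satisfying worlds: {a, c, d, e}.
So ¬◇◇¬p fails at the other 1 world.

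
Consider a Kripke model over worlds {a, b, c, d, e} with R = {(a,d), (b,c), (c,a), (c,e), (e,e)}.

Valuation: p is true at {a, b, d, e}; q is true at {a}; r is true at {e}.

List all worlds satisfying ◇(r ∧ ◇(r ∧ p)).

a: successors {d}; r ∧ ◇(r ∧ p) there: d:F. ✗
b: successors {c}; r ∧ ◇(r ∧ p) there: c:F. ✗
c: successors {a, e}; r ∧ ◇(r ∧ p) there: a:F, e:T. ✓
d: no successors, so ◇(r ∧ ◇(r ∧ p)) fails. ✗
e: successors {e}; r ∧ ◇(r ∧ p) there: e:T. ✓

{c, e}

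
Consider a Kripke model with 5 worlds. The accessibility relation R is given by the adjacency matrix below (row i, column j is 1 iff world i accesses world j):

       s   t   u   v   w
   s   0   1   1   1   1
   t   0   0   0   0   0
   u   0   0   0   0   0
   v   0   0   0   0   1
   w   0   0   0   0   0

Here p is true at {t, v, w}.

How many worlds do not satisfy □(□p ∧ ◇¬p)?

2

s: successors {t, u, v, w}; □p ∧ ◇¬p there: t:F, u:F, v:F, w:F. ✗
t: no successors, so □(□p ∧ ◇¬p) holds vacuously. ✓
u: no successors, so □(□p ∧ ◇¬p) holds vacuously. ✓
v: successors {w}; □p ∧ ◇¬p there: w:F. ✗
w: no successors, so □(□p ∧ ◇¬p) holds vacuously. ✓
Satisfying worlds: {t, u, w}.
So □(□p ∧ ◇¬p) fails at the other 2 worlds.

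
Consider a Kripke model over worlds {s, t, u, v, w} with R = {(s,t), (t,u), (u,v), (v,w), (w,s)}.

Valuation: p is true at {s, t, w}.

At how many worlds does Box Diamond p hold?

3

s: successors {t}; Diamond p there: t:F. ✗
t: successors {u}; Diamond p there: u:F. ✗
u: successors {v}; Diamond p there: v:T. ✓
v: successors {w}; Diamond p there: w:T. ✓
w: successors {s}; Diamond p there: s:T. ✓
Satisfying worlds: {u, v, w}.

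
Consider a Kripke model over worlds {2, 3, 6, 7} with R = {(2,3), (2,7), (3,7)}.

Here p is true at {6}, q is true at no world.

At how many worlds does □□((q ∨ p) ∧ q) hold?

2: successors {3, 7}; □((q ∨ p) ∧ q) there: 3:F, 7:T. ✗
3: successors {7}; □((q ∨ p) ∧ q) there: 7:T. ✓
6: no successors, so □□((q ∨ p) ∧ q) holds vacuously. ✓
7: no successors, so □□((q ∨ p) ∧ q) holds vacuously. ✓
Satisfying worlds: {3, 6, 7}.

3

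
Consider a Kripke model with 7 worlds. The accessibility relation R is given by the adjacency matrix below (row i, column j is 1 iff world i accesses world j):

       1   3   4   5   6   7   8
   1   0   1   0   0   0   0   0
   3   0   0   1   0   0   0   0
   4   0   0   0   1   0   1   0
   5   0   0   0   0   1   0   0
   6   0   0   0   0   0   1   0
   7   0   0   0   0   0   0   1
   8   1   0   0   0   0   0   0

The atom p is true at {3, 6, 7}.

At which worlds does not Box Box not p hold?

{3, 4, 5, 8}

1: Box Box not p is T. ✗
3: Box Box not p is F. ✓
4: Box Box not p is F. ✓
5: Box Box not p is F. ✓
6: Box Box not p is T. ✗
7: Box Box not p is T. ✗
8: Box Box not p is F. ✓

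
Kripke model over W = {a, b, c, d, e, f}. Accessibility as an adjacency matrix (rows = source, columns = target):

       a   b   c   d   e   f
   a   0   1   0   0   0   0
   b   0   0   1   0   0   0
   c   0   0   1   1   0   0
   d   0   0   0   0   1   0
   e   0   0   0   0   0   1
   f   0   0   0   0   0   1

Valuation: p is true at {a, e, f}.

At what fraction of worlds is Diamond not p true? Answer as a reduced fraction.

a: successors {b}; not p there: b:T. ✓
b: successors {c}; not p there: c:T. ✓
c: successors {c, d}; not p there: c:T, d:T. ✓
d: successors {e}; not p there: e:F. ✗
e: successors {f}; not p there: f:F. ✗
f: successors {f}; not p there: f:F. ✗
That's 3 of 6 worlds, so 3/6 = 1/2.

1/2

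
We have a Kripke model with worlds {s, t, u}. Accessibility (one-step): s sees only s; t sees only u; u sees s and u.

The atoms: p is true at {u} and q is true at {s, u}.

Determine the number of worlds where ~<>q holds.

s: <>q is T. ✗
t: <>q is T. ✗
u: <>q is T. ✗
Satisfying worlds: ∅.

0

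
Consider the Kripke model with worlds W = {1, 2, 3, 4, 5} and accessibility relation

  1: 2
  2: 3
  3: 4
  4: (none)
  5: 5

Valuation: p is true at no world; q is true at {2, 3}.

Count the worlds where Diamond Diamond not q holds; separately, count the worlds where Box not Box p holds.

2 and 4

For Diamond Diamond not q:
1: successors {2}; Diamond not q there: 2:F. ✗
2: successors {3}; Diamond not q there: 3:T. ✓
3: successors {4}; Diamond not q there: 4:F. ✗
4: no successors, so Diamond Diamond not q fails. ✗
5: successors {5}; Diamond not q there: 5:T. ✓
— 2 worlds.
For Box not Box p:
1: successors {2}; not Box p there: 2:T. ✓
2: successors {3}; not Box p there: 3:T. ✓
3: successors {4}; not Box p there: 4:F. ✗
4: no successors, so Box not Box p holds vacuously. ✓
5: successors {5}; not Box p there: 5:T. ✓
— 4 worlds.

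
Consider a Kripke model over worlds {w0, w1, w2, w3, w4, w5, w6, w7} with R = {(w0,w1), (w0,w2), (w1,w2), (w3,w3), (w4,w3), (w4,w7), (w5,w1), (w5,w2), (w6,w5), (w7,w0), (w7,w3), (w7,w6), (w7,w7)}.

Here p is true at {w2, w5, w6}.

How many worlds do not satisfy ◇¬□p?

4

w0: successors {w1, w2}; ¬□p there: w1:F, w2:F. ✗
w1: successors {w2}; ¬□p there: w2:F. ✗
w2: no successors, so ◇¬□p fails. ✗
w3: successors {w3}; ¬□p there: w3:T. ✓
w4: successors {w3, w7}; ¬□p there: w3:T, w7:T. ✓
w5: successors {w1, w2}; ¬□p there: w1:F, w2:F. ✗
w6: successors {w5}; ¬□p there: w5:T. ✓
w7: successors {w0, w3, w6, w7}; ¬□p there: w0:T, w3:T, w6:F, w7:T. ✓
Satisfying worlds: {w3, w4, w6, w7}.
So ◇¬□p fails at the other 4 worlds.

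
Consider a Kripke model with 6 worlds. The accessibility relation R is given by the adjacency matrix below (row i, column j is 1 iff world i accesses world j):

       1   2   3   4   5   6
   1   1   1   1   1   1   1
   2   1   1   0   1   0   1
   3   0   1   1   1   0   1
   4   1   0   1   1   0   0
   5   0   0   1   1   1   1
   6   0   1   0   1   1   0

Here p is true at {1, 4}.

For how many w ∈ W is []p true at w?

1: successors {1, 2, 3, 4, 5, 6}; p there: 1:T, 2:F, 3:F, 4:T, 5:F, 6:F. ✗
2: successors {1, 2, 4, 6}; p there: 1:T, 2:F, 4:T, 6:F. ✗
3: successors {2, 3, 4, 6}; p there: 2:F, 3:F, 4:T, 6:F. ✗
4: successors {1, 3, 4}; p there: 1:T, 3:F, 4:T. ✗
5: successors {3, 4, 5, 6}; p there: 3:F, 4:T, 5:F, 6:F. ✗
6: successors {2, 4, 5}; p there: 2:F, 4:T, 5:F. ✗
Satisfying worlds: ∅.

0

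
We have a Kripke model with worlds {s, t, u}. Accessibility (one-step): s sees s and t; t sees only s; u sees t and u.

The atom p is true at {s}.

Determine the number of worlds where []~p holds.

1

s: successors {s, t}; ~p there: s:F, t:T. ✗
t: successors {s}; ~p there: s:F. ✗
u: successors {t, u}; ~p there: t:T, u:T. ✓
Satisfying worlds: {u}.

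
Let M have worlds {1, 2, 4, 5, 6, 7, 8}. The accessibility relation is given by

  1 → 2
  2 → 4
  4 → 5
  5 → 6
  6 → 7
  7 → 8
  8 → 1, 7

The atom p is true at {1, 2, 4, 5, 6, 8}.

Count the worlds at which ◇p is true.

6

1: successors {2}; p there: 2:T. ✓
2: successors {4}; p there: 4:T. ✓
4: successors {5}; p there: 5:T. ✓
5: successors {6}; p there: 6:T. ✓
6: successors {7}; p there: 7:F. ✗
7: successors {8}; p there: 8:T. ✓
8: successors {1, 7}; p there: 1:T, 7:F. ✓
Satisfying worlds: {1, 2, 4, 5, 7, 8}.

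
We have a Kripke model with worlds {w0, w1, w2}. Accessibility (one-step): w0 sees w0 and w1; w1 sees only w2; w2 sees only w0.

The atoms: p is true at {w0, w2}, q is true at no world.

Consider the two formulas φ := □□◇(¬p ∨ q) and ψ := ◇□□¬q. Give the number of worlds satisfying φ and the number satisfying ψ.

For □□◇(¬p ∨ q):
w0: successors {w0, w1}; □◇(¬p ∨ q) there: w0:F, w1:F. ✗
w1: successors {w2}; □◇(¬p ∨ q) there: w2:T. ✓
w2: successors {w0}; □◇(¬p ∨ q) there: w0:F. ✗
— 1 world.
For ◇□□¬q:
w0: successors {w0, w1}; □□¬q there: w0:T, w1:T. ✓
w1: successors {w2}; □□¬q there: w2:T. ✓
w2: successors {w0}; □□¬q there: w0:T. ✓
— 3 worlds.

1 and 3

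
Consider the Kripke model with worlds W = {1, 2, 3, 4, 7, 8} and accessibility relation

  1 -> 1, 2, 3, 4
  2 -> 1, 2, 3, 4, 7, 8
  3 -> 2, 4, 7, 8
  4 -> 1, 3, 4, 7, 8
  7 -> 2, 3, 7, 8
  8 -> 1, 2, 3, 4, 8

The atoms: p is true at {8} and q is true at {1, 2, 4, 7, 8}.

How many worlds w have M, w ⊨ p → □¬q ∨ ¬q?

1: p is F, □¬q ∨ ¬q is F. ✓
2: p is F, □¬q ∨ ¬q is F. ✓
3: p is F, □¬q ∨ ¬q is T. ✓
4: p is F, □¬q ∨ ¬q is F. ✓
7: p is F, □¬q ∨ ¬q is F. ✓
8: p is T, □¬q ∨ ¬q is F. ✗
Satisfying worlds: {1, 2, 3, 4, 7}.

5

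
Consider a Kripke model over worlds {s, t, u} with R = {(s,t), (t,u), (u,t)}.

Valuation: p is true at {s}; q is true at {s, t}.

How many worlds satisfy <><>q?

s: successors {t}; <>q there: t:F. ✗
t: successors {u}; <>q there: u:T. ✓
u: successors {t}; <>q there: t:F. ✗
Satisfying worlds: {t}.

1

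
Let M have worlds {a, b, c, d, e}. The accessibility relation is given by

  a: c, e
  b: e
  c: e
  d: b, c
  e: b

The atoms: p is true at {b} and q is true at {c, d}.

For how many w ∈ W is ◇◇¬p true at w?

3

a: successors {c, e}; ◇¬p there: c:T, e:F. ✓
b: successors {e}; ◇¬p there: e:F. ✗
c: successors {e}; ◇¬p there: e:F. ✗
d: successors {b, c}; ◇¬p there: b:T, c:T. ✓
e: successors {b}; ◇¬p there: b:T. ✓
Satisfying worlds: {a, d, e}.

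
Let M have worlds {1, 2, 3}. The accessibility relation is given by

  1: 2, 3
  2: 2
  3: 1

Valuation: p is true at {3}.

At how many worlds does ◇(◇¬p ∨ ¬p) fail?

0

1: successors {2, 3}; ◇¬p ∨ ¬p there: 2:T, 3:T. ✓
2: successors {2}; ◇¬p ∨ ¬p there: 2:T. ✓
3: successors {1}; ◇¬p ∨ ¬p there: 1:T. ✓
Satisfying worlds: {1, 2, 3}.
So ◇(◇¬p ∨ ¬p) fails at the other 0 worlds.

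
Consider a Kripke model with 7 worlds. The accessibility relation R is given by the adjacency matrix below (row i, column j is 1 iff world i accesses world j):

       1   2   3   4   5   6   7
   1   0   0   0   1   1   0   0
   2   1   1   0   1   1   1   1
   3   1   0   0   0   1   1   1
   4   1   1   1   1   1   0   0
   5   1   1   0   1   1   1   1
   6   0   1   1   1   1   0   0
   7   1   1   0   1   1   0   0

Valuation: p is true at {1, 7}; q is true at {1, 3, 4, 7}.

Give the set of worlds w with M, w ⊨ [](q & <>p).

1: successors {4, 5}; q & <>p there: 4:T, 5:F. ✗
2: successors {1, 2, 4, 5, 6, 7}; q & <>p there: 1:F, 2:F, 4:T, 5:F, 6:F, 7:T. ✗
3: successors {1, 5, 6, 7}; q & <>p there: 1:F, 5:F, 6:F, 7:T. ✗
4: successors {1, 2, 3, 4, 5}; q & <>p there: 1:F, 2:F, 3:T, 4:T, 5:F. ✗
5: successors {1, 2, 4, 5, 6, 7}; q & <>p there: 1:F, 2:F, 4:T, 5:F, 6:F, 7:T. ✗
6: successors {2, 3, 4, 5}; q & <>p there: 2:F, 3:T, 4:T, 5:F. ✗
7: successors {1, 2, 4, 5}; q & <>p there: 1:F, 2:F, 4:T, 5:F. ✗

∅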